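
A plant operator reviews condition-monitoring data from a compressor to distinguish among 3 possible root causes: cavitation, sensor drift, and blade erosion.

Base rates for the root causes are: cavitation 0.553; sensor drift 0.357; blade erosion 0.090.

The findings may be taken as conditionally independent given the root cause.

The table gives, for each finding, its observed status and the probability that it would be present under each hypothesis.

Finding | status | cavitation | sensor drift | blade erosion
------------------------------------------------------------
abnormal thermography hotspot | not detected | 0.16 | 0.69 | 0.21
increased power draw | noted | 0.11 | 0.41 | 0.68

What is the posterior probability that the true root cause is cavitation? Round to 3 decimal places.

For each hypothesis, the unnormalized posterior weight is prior × product of the finding likelihoods (using 1 − P(present | H) for each absent finding):
  cavitation: 0.553 × (1 − 0.16) × 0.11 = 0.051097
  sensor drift: 0.357 × (1 − 0.69) × 0.41 = 0.045375
  blade erosion: 0.090 × (1 − 0.21) × 0.68 = 0.048348
Normalizing constant Z = 0.051097 + 0.045375 + 0.048348 = 0.14482.
P(cavitation | evidence) = 0.051097 / 0.14482 ≈ 0.353.

0.353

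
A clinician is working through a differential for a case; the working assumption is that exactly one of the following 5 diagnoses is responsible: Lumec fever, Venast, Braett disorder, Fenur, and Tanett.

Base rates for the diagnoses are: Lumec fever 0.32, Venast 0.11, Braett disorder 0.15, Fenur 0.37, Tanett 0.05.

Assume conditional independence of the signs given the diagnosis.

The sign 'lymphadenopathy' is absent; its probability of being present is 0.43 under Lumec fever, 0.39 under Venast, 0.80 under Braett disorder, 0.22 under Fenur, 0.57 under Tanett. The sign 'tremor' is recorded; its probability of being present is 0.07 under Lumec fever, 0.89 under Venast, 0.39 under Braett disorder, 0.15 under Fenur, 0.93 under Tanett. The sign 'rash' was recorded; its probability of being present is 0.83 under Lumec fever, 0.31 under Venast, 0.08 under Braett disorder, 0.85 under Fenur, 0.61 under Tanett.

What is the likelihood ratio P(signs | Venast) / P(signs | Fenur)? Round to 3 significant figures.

The Bayes factor is the ratio of the joint likelihoods of the sign pattern under the two hypotheses (using 1 − P(present | H) for each absent sign).
  Venast: (1 − 0.39) × 0.89 × 0.31 = 0.1683
  Fenur: (1 − 0.22) × 0.15 × 0.85 = 0.09945
Bayes factor = 0.1683 / 0.09945 ≈ 1.69

1.69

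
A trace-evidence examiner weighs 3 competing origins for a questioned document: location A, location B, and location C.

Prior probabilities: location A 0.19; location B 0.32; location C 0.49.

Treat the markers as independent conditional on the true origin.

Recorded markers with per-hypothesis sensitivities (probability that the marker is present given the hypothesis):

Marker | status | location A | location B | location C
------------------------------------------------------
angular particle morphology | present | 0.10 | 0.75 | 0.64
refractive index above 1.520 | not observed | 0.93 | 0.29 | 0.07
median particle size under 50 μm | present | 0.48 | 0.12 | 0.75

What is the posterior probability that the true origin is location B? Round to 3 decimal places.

0.085

By Bayes' rule with conditional independence, the unnormalized weight for each hypothesis is prior × ∏ likelihoods (using 1 − P(present | H) for each absent marker):
  location A: 0.19 × 0.10 × (1 − 0.93) × 0.48 = 0.0006384
  location B: 0.32 × 0.75 × (1 − 0.29) × 0.12 = 0.020448
  location C: 0.49 × 0.64 × (1 − 0.07) × 0.75 = 0.21874
Normalizing constant Z = 0.0006384 + 0.020448 + 0.21874 = 0.23982.
P(location B | evidence) = 0.020448 / 0.23982 ≈ 0.085.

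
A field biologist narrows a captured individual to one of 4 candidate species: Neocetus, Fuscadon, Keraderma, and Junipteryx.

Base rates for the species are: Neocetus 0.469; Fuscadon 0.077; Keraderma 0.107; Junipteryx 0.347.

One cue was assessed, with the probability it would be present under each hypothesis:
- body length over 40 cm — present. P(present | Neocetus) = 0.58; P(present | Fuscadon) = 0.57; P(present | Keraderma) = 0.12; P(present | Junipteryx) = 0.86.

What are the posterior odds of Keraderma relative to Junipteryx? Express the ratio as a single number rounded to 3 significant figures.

0.0430

The normalizing constant cancels in an odds ratio, so compute prior × likelihood for the two hypotheses only:
  Keraderma: 0.107 × 0.12 = 0.01284
  Junipteryx: 0.347 × 0.86 = 0.29842
Odds(Keraderma : Junipteryx) = 0.01284 / 0.29842 ≈ 0.0430.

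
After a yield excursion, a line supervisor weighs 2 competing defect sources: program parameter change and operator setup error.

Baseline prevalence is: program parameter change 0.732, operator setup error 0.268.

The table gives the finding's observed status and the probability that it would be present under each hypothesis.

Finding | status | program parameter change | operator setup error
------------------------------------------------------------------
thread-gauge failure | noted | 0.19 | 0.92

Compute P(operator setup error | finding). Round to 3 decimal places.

For each hypothesis, the unnormalized posterior weight is prior × likelihood:
  program parameter change: 0.732 × 0.19 = 0.13908
  operator setup error: 0.268 × 0.92 = 0.24656
Normalizing constant Z = 0.13908 + 0.24656 = 0.38564.
P(operator setup error | evidence) = 0.24656 / 0.38564 ≈ 0.639.

0.639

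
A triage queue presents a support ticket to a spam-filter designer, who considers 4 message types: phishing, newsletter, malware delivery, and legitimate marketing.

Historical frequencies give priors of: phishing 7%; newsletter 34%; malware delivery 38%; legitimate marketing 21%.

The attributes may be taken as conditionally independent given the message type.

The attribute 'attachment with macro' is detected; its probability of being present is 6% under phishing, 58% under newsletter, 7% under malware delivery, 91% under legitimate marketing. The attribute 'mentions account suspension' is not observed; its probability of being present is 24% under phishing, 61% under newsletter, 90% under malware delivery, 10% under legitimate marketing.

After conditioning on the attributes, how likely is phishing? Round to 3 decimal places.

0.013

By Bayes' rule with conditional independence, the unnormalized weight for each hypothesis is prior × ∏ likelihoods (using 1 − P(present | H) for each absent attribute):
  phishing: 0.07 × 0.06 × (1 − 0.24) = 0.003192
  newsletter: 0.34 × 0.58 × (1 − 0.61) = 0.076908
  malware delivery: 0.38 × 0.07 × (1 − 0.90) = 0.00266
  legitimate marketing: 0.21 × 0.91 × (1 − 0.10) = 0.17199
The unnormalized weights sum to 0.25475.
P(phishing | evidence) = 0.003192 / 0.25475 ≈ 0.013.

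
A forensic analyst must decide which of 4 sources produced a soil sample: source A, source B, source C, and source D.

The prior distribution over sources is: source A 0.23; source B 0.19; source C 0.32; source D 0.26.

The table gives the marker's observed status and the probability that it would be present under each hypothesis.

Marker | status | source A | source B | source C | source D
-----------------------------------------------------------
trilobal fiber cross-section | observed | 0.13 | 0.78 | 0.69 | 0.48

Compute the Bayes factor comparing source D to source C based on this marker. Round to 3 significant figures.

0.696

Likelihood of this marker under each hypothesis:
  source D: 0.48
  source C: 0.69
Bayes factor = 0.48 / 0.69 ≈ 0.696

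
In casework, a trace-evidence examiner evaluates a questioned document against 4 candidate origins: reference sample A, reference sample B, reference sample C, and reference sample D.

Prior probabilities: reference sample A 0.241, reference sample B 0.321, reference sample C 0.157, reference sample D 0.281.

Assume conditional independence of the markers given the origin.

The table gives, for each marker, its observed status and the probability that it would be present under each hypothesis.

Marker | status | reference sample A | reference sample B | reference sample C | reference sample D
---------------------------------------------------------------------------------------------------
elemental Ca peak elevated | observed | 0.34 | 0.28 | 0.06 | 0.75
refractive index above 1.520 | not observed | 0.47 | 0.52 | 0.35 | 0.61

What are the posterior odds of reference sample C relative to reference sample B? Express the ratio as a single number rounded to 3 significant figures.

0.142

Posterior odds equal prior odds times the likelihood ratio; only the two competing hypotheses matter (using 1 − P(present | H) for each absent marker).
  reference sample C: 0.157 × 0.06 × (1 − 0.35) = 0.006123
  reference sample B: 0.321 × 0.28 × (1 − 0.52) = 0.043142
Posterior odds = 0.006123 / 0.043142 ≈ 0.142.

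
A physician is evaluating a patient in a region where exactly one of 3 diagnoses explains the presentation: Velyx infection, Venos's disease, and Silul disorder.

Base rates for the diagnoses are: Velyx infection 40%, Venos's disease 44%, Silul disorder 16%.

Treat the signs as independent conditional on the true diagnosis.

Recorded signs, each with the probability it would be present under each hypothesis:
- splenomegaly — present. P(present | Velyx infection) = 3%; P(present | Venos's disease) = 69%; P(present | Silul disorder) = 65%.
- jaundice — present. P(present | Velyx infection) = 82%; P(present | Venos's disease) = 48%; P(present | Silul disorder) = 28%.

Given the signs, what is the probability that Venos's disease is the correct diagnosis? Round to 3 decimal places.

By Bayes' rule with conditional independence, the unnormalized weight for each hypothesis is prior × ∏ likelihoods:
  Velyx infection: 0.40 × 0.03 × 0.82 = 0.00984
  Venos's disease: 0.44 × 0.69 × 0.48 = 0.14573
  Silul disorder: 0.16 × 0.65 × 0.28 = 0.02912
Marginal likelihood of the evidence = 0.18469.
P(Venos's disease | evidence) = 0.14573 / 0.18469 ≈ 0.789.

0.789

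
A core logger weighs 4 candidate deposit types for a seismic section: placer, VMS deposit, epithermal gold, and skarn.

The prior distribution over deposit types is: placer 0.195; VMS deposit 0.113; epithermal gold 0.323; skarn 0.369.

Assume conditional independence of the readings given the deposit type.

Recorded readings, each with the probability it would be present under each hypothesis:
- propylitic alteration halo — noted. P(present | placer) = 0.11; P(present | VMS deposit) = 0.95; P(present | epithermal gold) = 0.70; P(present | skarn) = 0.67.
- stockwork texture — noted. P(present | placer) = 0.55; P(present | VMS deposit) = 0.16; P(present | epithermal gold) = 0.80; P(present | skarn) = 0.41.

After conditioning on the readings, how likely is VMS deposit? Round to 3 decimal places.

0.055

For each hypothesis, the unnormalized posterior weight is prior × product of the reading likelihoods:
  placer: 0.195 × 0.11 × 0.55 = 0.011798
  VMS deposit: 0.113 × 0.95 × 0.16 = 0.017176
  epithermal gold: 0.323 × 0.70 × 0.80 = 0.18088
  skarn: 0.369 × 0.67 × 0.41 = 0.10136
Normalizing constant Z = 0.011798 + 0.017176 + 0.18088 + 0.10136 = 0.31122.
P(VMS deposit | evidence) = 0.017176 / 0.31122 ≈ 0.055.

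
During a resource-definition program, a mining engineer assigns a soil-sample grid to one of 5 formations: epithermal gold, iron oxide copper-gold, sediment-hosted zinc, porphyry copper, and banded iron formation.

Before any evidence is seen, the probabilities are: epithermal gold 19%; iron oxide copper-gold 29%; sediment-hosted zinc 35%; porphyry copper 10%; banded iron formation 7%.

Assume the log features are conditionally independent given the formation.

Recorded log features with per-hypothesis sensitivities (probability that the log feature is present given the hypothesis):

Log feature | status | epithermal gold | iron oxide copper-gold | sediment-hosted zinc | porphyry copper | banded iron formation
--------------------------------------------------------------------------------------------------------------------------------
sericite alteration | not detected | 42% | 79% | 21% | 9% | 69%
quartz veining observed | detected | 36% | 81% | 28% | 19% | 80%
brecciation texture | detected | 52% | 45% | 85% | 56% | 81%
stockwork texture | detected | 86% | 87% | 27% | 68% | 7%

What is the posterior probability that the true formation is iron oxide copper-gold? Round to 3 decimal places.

0.310

By Bayes' rule with conditional independence, the unnormalized weight for each hypothesis is prior × ∏ likelihoods (using 1 − P(present | H) for each absent log feature):
  epithermal gold: 0.19 × (1 − 0.42) × 0.36 × 0.52 × 0.86 = 0.017741
  iron oxide copper-gold: 0.29 × (1 − 0.79) × 0.81 × 0.45 × 0.87 = 0.019312
  sediment-hosted zinc: 0.35 × (1 − 0.21) × 0.28 × 0.85 × 0.27 = 0.017768
  porphyry copper: 0.10 × (1 − 0.09) × 0.19 × 0.56 × 0.68 = 0.006584
  banded iron formation: 0.07 × (1 − 0.69) × 0.80 × 0.81 × 0.07 = 0.00098431
Marginal likelihood of the evidence = 0.06239.
P(iron oxide copper-gold | evidence) = 0.019312 / 0.06239 ≈ 0.310.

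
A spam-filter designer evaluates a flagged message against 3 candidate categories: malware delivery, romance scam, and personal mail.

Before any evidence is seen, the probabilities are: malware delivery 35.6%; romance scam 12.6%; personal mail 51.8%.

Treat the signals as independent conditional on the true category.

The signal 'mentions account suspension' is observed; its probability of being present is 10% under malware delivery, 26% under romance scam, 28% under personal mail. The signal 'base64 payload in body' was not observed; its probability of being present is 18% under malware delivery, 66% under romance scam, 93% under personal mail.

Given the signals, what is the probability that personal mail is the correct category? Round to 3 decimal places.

0.201

Multiply each prior by the joint likelihood of the signal pattern (using 1 − P(present | H) for each absent signal):
  malware delivery: 0.356 × 0.10 × (1 − 0.18) = 0.029192
  romance scam: 0.126 × 0.26 × (1 − 0.66) = 0.011138
  personal mail: 0.518 × 0.28 × (1 − 0.93) = 0.010153
Marginal likelihood of the evidence = 0.050483.
P(personal mail | evidence) = 0.010153 / 0.050483 ≈ 0.201.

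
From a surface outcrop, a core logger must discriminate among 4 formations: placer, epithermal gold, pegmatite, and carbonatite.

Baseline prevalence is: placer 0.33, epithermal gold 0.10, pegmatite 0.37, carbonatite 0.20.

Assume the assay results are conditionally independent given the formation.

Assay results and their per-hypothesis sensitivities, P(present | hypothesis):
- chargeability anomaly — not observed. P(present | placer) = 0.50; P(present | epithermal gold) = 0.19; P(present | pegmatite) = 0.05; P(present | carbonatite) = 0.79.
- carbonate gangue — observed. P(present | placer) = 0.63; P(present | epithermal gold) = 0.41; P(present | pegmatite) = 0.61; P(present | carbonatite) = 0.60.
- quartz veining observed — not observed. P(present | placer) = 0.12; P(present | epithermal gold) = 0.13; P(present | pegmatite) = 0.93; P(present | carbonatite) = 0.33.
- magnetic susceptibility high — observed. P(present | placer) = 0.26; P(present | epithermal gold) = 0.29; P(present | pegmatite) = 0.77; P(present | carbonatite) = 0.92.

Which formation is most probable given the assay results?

Multiply each prior by the joint likelihood of the assay result pattern (using 1 − P(present | H) for each absent assay result):
  placer: 0.33 × (1 − 0.50) × 0.63 × (1 − 0.12) × 0.26 = 0.023784
  epithermal gold: 0.10 × (1 − 0.19) × 0.41 × (1 − 0.13) × 0.29 = 0.0083789
  pegmatite: 0.37 × (1 − 0.05) × 0.61 × (1 − 0.93) × 0.77 = 0.011557
  carbonatite: 0.20 × (1 − 0.79) × 0.60 × (1 − 0.33) × 0.92 = 0.015533
Normalizing constant Z = 0.023784 + 0.0083789 + 0.011557 + 0.015533 = 0.059253.
P(placer | evidence) ≈ 0.023784 / 0.059253 ≈ 0.401
P(epithermal gold | evidence) ≈ 0.0083789 / 0.059253 ≈ 0.141
P(pegmatite | evidence) ≈ 0.011557 / 0.059253 ≈ 0.195
P(carbonatite | evidence) ≈ 0.015533 / 0.059253 ≈ 0.262
The largest is 0.401, so placer is most probable.

placer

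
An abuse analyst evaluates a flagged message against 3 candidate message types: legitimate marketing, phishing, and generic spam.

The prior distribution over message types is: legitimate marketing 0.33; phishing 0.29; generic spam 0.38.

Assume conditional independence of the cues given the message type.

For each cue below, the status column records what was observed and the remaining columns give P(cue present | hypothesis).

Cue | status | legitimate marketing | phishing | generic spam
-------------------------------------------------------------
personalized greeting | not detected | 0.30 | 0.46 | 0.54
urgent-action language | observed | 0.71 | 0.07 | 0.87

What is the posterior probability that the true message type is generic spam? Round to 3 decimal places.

For each hypothesis, the unnormalized posterior weight is prior × product of the cue likelihoods (using 1 − P(present | H) for each absent cue):
  legitimate marketing: 0.33 × (1 − 0.30) × 0.71 = 0.16401
  phishing: 0.29 × (1 − 0.46) × 0.07 = 0.010962
  generic spam: 0.38 × (1 − 0.54) × 0.87 = 0.15208
Normalizing constant Z = 0.16401 + 0.010962 + 0.15208 = 0.32705.
P(generic spam | evidence) = 0.15208 / 0.32705 ≈ 0.465.

0.465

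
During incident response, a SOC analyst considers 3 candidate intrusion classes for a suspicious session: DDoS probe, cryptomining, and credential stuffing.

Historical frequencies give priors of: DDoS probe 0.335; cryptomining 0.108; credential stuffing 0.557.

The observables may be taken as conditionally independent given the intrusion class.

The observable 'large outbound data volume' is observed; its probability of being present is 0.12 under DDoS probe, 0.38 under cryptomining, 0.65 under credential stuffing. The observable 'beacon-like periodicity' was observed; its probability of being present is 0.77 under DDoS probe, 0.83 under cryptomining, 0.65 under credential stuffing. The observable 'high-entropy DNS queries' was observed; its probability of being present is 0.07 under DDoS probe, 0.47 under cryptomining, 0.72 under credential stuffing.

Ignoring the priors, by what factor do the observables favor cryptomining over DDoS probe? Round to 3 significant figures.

Joint likelihood of the observable pattern under each hypothesis:
  cryptomining: 0.38 × 0.83 × 0.47 = 0.14824
  DDoS probe: 0.12 × 0.77 × 0.07 = 0.006468
Bayes factor = 0.14824 / 0.006468 ≈ 22.9

22.9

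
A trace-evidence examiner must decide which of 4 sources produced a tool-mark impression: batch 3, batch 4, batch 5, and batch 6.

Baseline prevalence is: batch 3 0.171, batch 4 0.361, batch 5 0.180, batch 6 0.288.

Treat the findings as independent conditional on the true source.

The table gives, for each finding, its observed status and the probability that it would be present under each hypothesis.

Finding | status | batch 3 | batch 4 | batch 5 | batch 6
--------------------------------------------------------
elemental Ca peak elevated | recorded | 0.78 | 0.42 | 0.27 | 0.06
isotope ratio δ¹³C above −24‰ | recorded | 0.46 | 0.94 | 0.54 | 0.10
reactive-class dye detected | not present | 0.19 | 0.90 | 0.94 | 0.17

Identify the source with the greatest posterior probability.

For each hypothesis, the unnormalized posterior weight is prior × product of the finding likelihoods (using 1 − P(present | H) for each absent finding):
  batch 3: 0.171 × 0.78 × 0.46 × (1 − 0.19) = 0.049697
  batch 4: 0.361 × 0.42 × 0.94 × (1 − 0.90) = 0.014252
  batch 5: 0.180 × 0.27 × 0.54 × (1 − 0.94) = 0.0015746
  batch 6: 0.288 × 0.06 × 0.10 × (1 − 0.17) = 0.0014342
The unnormalized weights sum to 0.066959.
P(batch 3 | evidence) ≈ 0.049697 / 0.066959 ≈ 0.742
P(batch 4 | evidence) ≈ 0.014252 / 0.066959 ≈ 0.213
P(batch 5 | evidence) ≈ 0.0015746 / 0.066959 ≈ 0.024
P(batch 6 | evidence) ≈ 0.0014342 / 0.066959 ≈ 0.021
The largest is 0.742, so batch 3 is most probable.

batch 3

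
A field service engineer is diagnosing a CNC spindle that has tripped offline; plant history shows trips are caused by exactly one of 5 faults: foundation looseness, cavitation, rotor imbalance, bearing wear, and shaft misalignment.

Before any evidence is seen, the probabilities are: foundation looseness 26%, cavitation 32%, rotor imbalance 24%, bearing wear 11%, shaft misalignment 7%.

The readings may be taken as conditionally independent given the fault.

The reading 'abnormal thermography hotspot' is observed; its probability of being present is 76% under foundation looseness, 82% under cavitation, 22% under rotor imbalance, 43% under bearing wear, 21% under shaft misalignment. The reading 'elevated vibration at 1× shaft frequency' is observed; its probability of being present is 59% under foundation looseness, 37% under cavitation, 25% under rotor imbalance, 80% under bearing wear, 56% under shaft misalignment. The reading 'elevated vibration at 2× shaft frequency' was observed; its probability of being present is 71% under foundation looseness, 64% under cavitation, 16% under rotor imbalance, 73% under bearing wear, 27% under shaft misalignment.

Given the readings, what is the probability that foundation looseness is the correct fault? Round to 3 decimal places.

0.468

Multiply each prior by the joint likelihood of the reading pattern:
  foundation looseness: 0.26 × 0.76 × 0.59 × 0.71 = 0.082775
  cavitation: 0.32 × 0.82 × 0.37 × 0.64 = 0.062136
  rotor imbalance: 0.24 × 0.22 × 0.25 × 0.16 = 0.002112
  bearing wear: 0.11 × 0.43 × 0.80 × 0.73 = 0.027623
  shaft misalignment: 0.07 × 0.21 × 0.56 × 0.27 = 0.0022226
Normalizing constant Z = 0.082775 + 0.062136 + 0.002112 + 0.027623 + 0.0022226 = 0.17687.
P(foundation looseness | evidence) = 0.082775 / 0.17687 ≈ 0.468.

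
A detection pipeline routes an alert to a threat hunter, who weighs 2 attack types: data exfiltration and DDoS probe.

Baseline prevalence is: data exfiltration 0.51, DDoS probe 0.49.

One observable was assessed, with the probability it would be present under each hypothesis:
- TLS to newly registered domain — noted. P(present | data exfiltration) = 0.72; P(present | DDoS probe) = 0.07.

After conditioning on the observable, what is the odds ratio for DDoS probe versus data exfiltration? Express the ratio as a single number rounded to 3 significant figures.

0.0934

Unnormalized posterior weight (prior times the observable likelihood) for each of the two hypotheses:
  DDoS probe: 0.49 × 0.07 = 0.0343
  data exfiltration: 0.51 × 0.72 = 0.3672
Odds(DDoS probe : data exfiltration) = 0.0343 / 0.3672 ≈ 0.0934.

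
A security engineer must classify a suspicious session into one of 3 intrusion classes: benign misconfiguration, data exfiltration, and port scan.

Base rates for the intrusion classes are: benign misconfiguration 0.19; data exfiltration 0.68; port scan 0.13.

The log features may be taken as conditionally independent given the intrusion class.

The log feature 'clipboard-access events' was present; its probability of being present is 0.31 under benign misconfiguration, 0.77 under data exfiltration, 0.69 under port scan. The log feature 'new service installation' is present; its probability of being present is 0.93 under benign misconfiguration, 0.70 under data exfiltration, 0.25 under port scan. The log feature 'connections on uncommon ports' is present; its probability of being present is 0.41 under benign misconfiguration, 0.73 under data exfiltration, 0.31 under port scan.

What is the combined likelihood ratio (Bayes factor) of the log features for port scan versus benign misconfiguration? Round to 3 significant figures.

0.452

Take the product of per-log feature likelihoods under each hypothesis, then divide.
  port scan: 0.69 × 0.25 × 0.31 = 0.053475
  benign misconfiguration: 0.31 × 0.93 × 0.41 = 0.1182
Bayes factor = 0.053475 / 0.1182 ≈ 0.452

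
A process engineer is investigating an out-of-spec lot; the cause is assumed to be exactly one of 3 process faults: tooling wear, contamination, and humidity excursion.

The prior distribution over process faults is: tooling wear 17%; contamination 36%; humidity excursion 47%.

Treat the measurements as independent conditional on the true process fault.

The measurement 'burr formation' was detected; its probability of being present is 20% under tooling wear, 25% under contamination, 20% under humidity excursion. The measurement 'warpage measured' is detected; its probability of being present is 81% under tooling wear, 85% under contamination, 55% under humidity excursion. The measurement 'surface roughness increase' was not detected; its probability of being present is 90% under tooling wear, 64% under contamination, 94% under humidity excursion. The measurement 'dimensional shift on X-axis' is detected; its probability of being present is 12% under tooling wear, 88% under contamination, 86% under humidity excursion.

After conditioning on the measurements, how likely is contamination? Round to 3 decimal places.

0.890

Multiply each prior by the joint likelihood of the measurement pattern (using 1 − P(present | H) for each absent measurement):
  tooling wear: 0.17 × 0.20 × 0.81 × (1 − 0.90) × 0.12 = 0.00033048
  contamination: 0.36 × 0.25 × 0.85 × (1 − 0.64) × 0.88 = 0.024235
  humidity excursion: 0.47 × 0.20 × 0.55 × (1 − 0.94) × 0.86 = 0.0026677
The unnormalized weights sum to 0.027233.
P(contamination | evidence) = 0.024235 / 0.027233 ≈ 0.890.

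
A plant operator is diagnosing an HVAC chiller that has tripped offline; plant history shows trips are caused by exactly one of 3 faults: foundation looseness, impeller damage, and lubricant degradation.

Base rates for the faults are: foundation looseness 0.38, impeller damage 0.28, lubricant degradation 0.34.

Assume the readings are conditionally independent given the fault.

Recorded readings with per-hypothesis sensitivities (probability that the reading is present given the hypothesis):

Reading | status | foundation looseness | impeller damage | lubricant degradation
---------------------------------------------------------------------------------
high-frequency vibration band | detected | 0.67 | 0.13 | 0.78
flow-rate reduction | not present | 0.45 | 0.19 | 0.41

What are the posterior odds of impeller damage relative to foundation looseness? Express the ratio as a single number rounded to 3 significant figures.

0.211

Unnormalized posterior weight (prior times the reading likelihoods) for each of the two hypotheses (using 1 − P(present | H) for each absent reading):
  impeller damage: 0.28 × 0.13 × (1 − 0.19) = 0.029484
  foundation looseness: 0.38 × 0.67 × (1 − 0.45) = 0.14003
Posterior odds = 0.029484 / 0.14003 ≈ 0.211.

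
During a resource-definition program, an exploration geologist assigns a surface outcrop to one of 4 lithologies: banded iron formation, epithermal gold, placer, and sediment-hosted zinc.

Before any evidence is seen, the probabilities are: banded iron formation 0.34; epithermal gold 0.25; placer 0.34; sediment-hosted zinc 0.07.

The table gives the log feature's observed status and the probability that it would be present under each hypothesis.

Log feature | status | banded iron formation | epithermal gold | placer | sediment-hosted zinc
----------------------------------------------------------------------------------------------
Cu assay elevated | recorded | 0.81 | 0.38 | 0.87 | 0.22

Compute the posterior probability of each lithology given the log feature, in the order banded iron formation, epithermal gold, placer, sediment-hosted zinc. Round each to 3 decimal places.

0.404, 0.139, 0.434, 0.023

For each hypothesis, the unnormalized posterior weight is prior × likelihood:
  banded iron formation: 0.34 × 0.81 = 0.2754
  epithermal gold: 0.25 × 0.38 = 0.095
  placer: 0.34 × 0.87 = 0.2958
  sediment-hosted zinc: 0.07 × 0.22 = 0.0154
Normalizing constant Z = 0.2754 + 0.095 + 0.2958 + 0.0154 = 0.6816.
P(banded iron formation | evidence) = 0.2754 / 0.6816 ≈ 0.404
P(epithermal gold | evidence) = 0.095 / 0.6816 ≈ 0.139
P(placer | evidence) = 0.2958 / 0.6816 ≈ 0.434
P(sediment-hosted zinc | evidence) = 0.0154 / 0.6816 ≈ 0.023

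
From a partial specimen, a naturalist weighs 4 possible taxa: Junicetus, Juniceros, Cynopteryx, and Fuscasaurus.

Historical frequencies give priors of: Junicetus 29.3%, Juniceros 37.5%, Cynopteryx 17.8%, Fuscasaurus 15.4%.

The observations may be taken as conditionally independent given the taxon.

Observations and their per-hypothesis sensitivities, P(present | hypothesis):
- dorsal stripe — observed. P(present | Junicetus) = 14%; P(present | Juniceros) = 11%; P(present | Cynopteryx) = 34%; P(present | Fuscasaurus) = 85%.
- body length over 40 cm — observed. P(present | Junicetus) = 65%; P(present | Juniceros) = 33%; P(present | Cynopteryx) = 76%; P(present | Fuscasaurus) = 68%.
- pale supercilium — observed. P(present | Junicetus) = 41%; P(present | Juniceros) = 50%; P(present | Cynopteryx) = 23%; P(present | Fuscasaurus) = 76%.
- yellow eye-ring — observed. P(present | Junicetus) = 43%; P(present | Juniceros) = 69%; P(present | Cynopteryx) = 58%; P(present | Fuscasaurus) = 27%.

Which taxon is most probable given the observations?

Fuscasaurus

By Bayes' rule with conditional independence, the unnormalized weight for each hypothesis is prior × ∏ likelihoods:
  Junicetus: 0.293 × 0.14 × 0.65 × 0.41 × 0.43 = 0.0047007
  Juniceros: 0.375 × 0.11 × 0.33 × 0.50 × 0.69 = 0.0046963
  Cynopteryx: 0.178 × 0.34 × 0.76 × 0.23 × 0.58 = 0.0061358
  Fuscasaurus: 0.154 × 0.85 × 0.68 × 0.76 × 0.27 = 0.018265
Normalizing constant Z = 0.0047007 + 0.0046963 + 0.0061358 + 0.018265 = 0.033798.
P(Junicetus | evidence) ≈ 0.0047007 / 0.033798 ≈ 0.139
P(Juniceros | evidence) ≈ 0.0046963 / 0.033798 ≈ 0.139
P(Cynopteryx | evidence) ≈ 0.0061358 / 0.033798 ≈ 0.182
P(Fuscasaurus | evidence) ≈ 0.018265 / 0.033798 ≈ 0.540
The largest is 0.540, so Fuscasaurus is most probable.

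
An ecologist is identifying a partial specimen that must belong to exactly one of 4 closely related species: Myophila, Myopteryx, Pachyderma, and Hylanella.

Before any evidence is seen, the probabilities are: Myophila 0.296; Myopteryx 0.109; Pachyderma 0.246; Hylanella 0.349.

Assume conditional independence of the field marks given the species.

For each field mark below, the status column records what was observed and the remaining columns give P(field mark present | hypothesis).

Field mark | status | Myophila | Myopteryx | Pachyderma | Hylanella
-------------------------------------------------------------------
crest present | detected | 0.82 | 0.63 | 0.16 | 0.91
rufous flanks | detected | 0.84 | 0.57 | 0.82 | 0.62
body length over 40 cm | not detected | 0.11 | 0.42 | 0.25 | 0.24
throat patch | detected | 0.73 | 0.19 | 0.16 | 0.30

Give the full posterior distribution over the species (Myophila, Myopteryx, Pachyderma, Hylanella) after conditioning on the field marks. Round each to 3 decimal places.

0.714, 0.023, 0.021, 0.242

Multiply each prior by the joint likelihood of the field mark pattern (using 1 − P(present | H) for each absent field mark):
  Myophila: 0.296 × 0.82 × 0.84 × (1 − 0.11) × 0.73 = 0.13246
  Myopteryx: 0.109 × 0.63 × 0.57 × (1 − 0.42) × 0.19 = 0.0043134
  Pachyderma: 0.246 × 0.16 × 0.82 × (1 − 0.25) × 0.16 = 0.003873
  Hylanella: 0.349 × 0.91 × 0.62 × (1 − 0.24) × 0.30 = 0.044895
Marginal likelihood of the evidence = 0.18554.
P(Myophila | evidence) = 0.13246 / 0.18554 ≈ 0.714
P(Myopteryx | evidence) = 0.0043134 / 0.18554 ≈ 0.023
P(Pachyderma | evidence) = 0.003873 / 0.18554 ≈ 0.021
P(Hylanella | evidence) = 0.044895 / 0.18554 ≈ 0.242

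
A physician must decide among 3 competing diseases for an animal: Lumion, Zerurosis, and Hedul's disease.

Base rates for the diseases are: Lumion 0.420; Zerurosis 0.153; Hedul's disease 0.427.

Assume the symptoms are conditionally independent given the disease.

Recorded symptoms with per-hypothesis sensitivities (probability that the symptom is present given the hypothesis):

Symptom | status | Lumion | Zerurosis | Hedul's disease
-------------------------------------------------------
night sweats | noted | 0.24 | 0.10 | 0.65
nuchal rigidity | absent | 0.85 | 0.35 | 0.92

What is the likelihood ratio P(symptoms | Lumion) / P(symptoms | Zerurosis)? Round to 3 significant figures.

Take the product of per-symptom likelihoods under each hypothesis (using 1 − P(present | H) for each absent symptom), then divide.
  Lumion: 0.24 × (1 − 0.85) = 0.036
  Zerurosis: 0.10 × (1 − 0.35) = 0.065
Bayes factor = 0.036 / 0.065 ≈ 0.554

0.554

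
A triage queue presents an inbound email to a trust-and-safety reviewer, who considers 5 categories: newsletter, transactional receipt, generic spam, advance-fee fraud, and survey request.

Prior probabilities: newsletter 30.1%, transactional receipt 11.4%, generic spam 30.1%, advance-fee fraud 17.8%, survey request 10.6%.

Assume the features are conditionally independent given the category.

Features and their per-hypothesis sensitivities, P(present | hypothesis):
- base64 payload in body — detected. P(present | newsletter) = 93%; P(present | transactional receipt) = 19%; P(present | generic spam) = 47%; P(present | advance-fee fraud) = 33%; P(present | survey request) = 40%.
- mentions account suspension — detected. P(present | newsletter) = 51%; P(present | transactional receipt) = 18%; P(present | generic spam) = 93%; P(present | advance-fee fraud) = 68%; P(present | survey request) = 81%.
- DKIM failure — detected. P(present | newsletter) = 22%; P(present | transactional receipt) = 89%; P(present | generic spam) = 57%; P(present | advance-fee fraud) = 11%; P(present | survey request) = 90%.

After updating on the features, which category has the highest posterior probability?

Multiply each prior by the joint likelihood of the feature pattern:
  newsletter: 0.301 × 0.93 × 0.51 × 0.22 = 0.031408
  transactional receipt: 0.114 × 0.19 × 0.18 × 0.89 = 0.0034699
  generic spam: 0.301 × 0.47 × 0.93 × 0.57 = 0.074993
  advance-fee fraud: 0.178 × 0.33 × 0.68 × 0.11 = 0.0043938
  survey request: 0.106 × 0.40 × 0.81 × 0.90 = 0.03091
The unnormalized weights sum to 0.14517.
P(newsletter | evidence) ≈ 0.031408 / 0.14517 ≈ 0.216
P(transactional receipt | evidence) ≈ 0.0034699 / 0.14517 ≈ 0.024
P(generic spam | evidence) ≈ 0.074993 / 0.14517 ≈ 0.517
P(advance-fee fraud | evidence) ≈ 0.0043938 / 0.14517 ≈ 0.030
P(survey request | evidence) ≈ 0.03091 / 0.14517 ≈ 0.213
The largest is 0.517, so generic spam is most probable.

generic spam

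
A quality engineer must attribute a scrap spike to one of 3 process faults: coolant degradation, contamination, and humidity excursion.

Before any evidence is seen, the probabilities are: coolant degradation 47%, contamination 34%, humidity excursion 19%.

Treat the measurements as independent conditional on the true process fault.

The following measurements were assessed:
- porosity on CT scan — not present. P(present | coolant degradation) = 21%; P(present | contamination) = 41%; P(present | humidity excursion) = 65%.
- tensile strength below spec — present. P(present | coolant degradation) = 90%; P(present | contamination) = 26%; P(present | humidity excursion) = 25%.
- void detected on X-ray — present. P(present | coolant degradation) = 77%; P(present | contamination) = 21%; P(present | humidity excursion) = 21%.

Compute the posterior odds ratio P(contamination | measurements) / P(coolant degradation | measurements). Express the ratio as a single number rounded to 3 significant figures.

0.0426

Posterior odds equal prior odds times the likelihood ratio; only the two competing hypotheses matter (using 1 − P(present | H) for each absent measurement).
  contamination: 0.34 × (1 − 0.41) × 0.26 × 0.21 = 0.010953
  coolant degradation: 0.47 × (1 − 0.21) × 0.90 × 0.77 = 0.25731
Posterior odds = 0.010953 / 0.25731 ≈ 0.0426.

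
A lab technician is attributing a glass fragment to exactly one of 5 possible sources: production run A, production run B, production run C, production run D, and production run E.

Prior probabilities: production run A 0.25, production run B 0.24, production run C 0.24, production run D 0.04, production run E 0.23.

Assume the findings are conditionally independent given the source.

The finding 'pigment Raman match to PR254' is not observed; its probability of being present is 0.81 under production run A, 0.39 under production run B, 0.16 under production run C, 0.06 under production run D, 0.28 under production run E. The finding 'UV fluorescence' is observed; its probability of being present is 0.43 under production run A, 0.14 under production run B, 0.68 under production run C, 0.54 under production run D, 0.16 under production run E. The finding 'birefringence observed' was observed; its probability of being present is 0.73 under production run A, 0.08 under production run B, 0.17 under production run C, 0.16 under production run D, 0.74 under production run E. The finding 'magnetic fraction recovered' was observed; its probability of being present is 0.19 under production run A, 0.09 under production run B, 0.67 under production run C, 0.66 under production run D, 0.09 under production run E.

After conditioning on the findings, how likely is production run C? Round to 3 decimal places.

Multiply each prior by the joint likelihood of the evidence pattern (using 1 − P(present | H) for each absent finding):
  production run A: 0.25 × (1 − 0.81) × 0.43 × 0.73 × 0.19 = 0.0028329
  production run B: 0.24 × (1 − 0.39) × 0.14 × 0.08 × 0.09 = 0.00014757
  production run C: 0.24 × (1 − 0.16) × 0.68 × 0.17 × 0.67 = 0.015614
  production run D: 0.04 × (1 − 0.06) × 0.54 × 0.16 × 0.66 = 0.0021441
  production run E: 0.23 × (1 − 0.28) × 0.16 × 0.74 × 0.09 = 0.0017646
Normalizing constant Z = 0.0028329 + 0.00014757 + 0.015614 + 0.0021441 + 0.0017646 = 0.022504.
P(production run C | evidence) = 0.015614 / 0.022504 ≈ 0.694.

0.694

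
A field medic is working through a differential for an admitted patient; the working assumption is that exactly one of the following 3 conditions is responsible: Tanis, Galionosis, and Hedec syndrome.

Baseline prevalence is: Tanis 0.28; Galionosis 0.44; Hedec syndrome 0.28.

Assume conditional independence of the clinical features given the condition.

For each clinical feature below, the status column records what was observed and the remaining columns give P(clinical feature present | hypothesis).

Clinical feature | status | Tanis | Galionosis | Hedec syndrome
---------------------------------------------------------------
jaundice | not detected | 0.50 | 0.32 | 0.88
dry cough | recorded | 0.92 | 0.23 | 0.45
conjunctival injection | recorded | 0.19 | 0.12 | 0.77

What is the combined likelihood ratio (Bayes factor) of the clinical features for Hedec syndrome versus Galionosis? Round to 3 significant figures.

2.22

The Bayes factor is the ratio of the joint likelihoods of the clinical feature pattern under the two hypotheses (using 1 − P(present | H) for each absent clinical feature).
  Hedec syndrome: (1 − 0.88) × 0.45 × 0.77 = 0.04158
  Galionosis: (1 − 0.32) × 0.23 × 0.12 = 0.018768
Bayes factor = 0.04158 / 0.018768 ≈ 2.22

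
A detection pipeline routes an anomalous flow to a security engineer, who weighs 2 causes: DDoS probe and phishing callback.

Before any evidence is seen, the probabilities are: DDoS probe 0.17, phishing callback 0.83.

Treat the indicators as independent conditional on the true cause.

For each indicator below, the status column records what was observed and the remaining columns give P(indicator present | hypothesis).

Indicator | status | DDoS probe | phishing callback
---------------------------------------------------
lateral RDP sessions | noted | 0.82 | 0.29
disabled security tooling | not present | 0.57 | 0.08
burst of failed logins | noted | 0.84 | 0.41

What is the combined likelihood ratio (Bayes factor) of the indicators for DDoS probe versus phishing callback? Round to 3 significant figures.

2.71

The Bayes factor is the ratio of the joint likelihoods of the indicator pattern under the two hypotheses (using 1 − P(present | H) for each absent indicator).
  DDoS probe: 0.82 × (1 − 0.57) × 0.84 = 0.29618
  phishing callback: 0.29 × (1 − 0.08) × 0.41 = 0.10939
Bayes factor = 0.29618 / 0.10939 ≈ 2.71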